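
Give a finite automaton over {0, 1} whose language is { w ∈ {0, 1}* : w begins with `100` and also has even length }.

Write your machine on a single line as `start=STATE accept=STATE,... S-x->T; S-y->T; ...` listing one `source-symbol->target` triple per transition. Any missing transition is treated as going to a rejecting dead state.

Build one automaton per condition and run them in lockstep. One (5 states) tracks whether the input so far still matches the prefix `100`; the other (2 states) tracks the input length modulo 2. Each combined state is a pair, one component from each; accept when both components accept.
7 states suffice.
        0   1  
>  q0   q1  q2 
   q1   q3  q3 
   q2   q4  q3 
   q3   q1  q1 
   q4   q5  q1 
   q5   q6  q6 
 * q6   q5  q5 
(> = start, * = accepting)

start=q0; accept=q6; q0-0->q1; q0-1->q2; q1-0->q3; q1-1->q3; q2-0->q4; q2-1->q3; q3-0->q1; q3-1->q1; q4-0->q5; q4-1->q1; q5-0->q6; q5-1->q6; q6-0->q5; q6-1->q5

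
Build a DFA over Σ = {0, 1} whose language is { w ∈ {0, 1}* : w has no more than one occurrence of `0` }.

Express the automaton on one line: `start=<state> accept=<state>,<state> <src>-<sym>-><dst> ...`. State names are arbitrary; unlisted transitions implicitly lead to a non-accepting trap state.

Count `0`s, saturating at 2: state q0 means no `0` yet, q1 means one `0` seen, q2 means more than one. Each `0` increments (capped at q2); other symbols loop. Accept from {q0, q1}.
        0   1  
>* q0   q1  q0 
 * q1   q2  q1 
   q2   q2  q2 
(> = start, * = accepting)

start=q0 accept=q0,q1 q0-0->q1 q0-1->q0 q1-0->q2 q1-1->q1 q2-0->q2 q2-1->q2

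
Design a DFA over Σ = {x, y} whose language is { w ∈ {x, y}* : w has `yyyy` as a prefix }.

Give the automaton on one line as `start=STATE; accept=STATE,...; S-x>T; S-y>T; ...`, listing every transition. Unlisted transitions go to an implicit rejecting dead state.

start=A; accept=E; A-x>F; A-y>B; B-x>F; B-y>C; C-x>F; C-y>D; D-x>F; D-y>E; E-x>E; E-y>E; F-x>F; F-y>F

Check the first 4 symbols one by one: A through D record how many have matched `yyyy` so far; any wrong symbol goes to the dead state F. After all 4 match we enter the accepting sink E.
6 states suffice.
       x  y 
>  A   F  B 
   B   F  C 
   C   F  D 
   D   F  E 
 * E   E  E 
   F   F  F 
(> = start, * = accepting)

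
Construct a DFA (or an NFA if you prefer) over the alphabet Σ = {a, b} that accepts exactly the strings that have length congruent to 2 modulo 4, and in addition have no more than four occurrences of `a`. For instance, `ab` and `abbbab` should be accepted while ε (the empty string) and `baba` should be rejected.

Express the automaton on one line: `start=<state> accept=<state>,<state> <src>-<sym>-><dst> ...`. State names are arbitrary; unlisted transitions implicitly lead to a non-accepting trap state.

start=q0 accept=q3,q4,q5,q18,q19 q0-a->q1 q0-b->q2 q1-a->q3 q1-b->q4 q2-a->q4 q2-b->q5 q3-a->q6 q3-b->q7 q4-a->q7 q4-b->q8 q5-a->q8 q5-b->q9 q6-a->q10 q6-b->q11 q7-a->q11 q7-b->q12 q8-a->q12 q8-b->q13 q9-a->q13 q9-b->q0 q10-a->q14 q10-b->q15 q11-a->q15 q11-b->q16 q12-a->q16 q12-b->q17 q13-a->q17 q13-b->q1 q14-a->q14 q14-b->q14 q15-a->q14 q15-b->q18 q16-a->q18 q16-b->q19 q17-a->q19 q17-b->q3 q18-a->q14 q18-b->q20 q19-a->q20 q19-b->q6 q20-a->q14 q20-b->q10

Build one automaton per condition and run them in lockstep. The first has 4 states tracking the input length modulo 4; the second has 6 states tracking the count of `a`s, saturating at 5. A product state is a pair (one from each), accepting exactly when both do. After merging equivalent states the machine shrinks.
With 21 states:
          a    b  
>  q0     q1   q2 
   q1     q3   q4 
   q2     q4   q5 
 * q3     q6   q7 
 * q4     q7   q8 
 * q5     q8   q9 
   q6    q10  q11 
   q7    q11  q12 
   q8    q12  q13 
   q9    q13   q0 
   q10   q14  q15 
   q11   q15  q16 
   q12   q16  q17 
   q13   q17   q1 
   q14   q14  q14 
   q15   q14  q18 
   q16   q18  q19 
   q17   q19   q3 
 * q18   q14  q20 
 * q19   q20   q6 
   q20   q14  q10 
(> = start, * = accepting)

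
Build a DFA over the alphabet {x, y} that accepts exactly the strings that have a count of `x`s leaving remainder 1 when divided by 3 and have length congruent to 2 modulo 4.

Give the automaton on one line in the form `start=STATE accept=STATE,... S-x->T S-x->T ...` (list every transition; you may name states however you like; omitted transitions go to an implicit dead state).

start=S0 accept=S4 S0-x->S1 S0-y->S2 S1-x->S3 S1-y->S4 S2-x->S4 S2-y->S5 S3-x->S6 S3-y->S7 S4-x->S7 S4-y->S8 S5-x->S8 S5-y->S6 S6-x->S9 S6-y->S0 S7-x->S0 S7-y->S10 S8-x->S10 S8-y->S9 S9-x->S11 S9-y->S1 S10-x->S2 S10-y->S11 S11-x->S5 S11-y->S3

Build one automaton per condition and run them in lockstep. One (3 states) tracks the count of `x`s modulo 3; the other (4 states) tracks the input length modulo 4. Each combined state is a pair, one component from each; accept when both components accept.
          x    y  
>  S0     S1   S2 
   S1     S3   S4 
   S2     S4   S5 
   S3     S6   S7 
 * S4     S7   S8 
   S5     S8   S6 
   S6     S9   S0 
   S7     S0  S10 
   S8    S10   S9 
   S9    S11   S1 
   S10    S2  S11 
   S11    S5   S3 
(> = start, * = accepting)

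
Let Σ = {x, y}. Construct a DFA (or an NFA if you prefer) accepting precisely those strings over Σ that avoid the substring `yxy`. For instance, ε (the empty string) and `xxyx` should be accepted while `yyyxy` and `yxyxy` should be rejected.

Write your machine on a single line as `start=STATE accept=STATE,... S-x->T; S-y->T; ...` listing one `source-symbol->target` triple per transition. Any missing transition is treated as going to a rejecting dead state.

Track partial matches of the forbidden pattern `yxy`. State q3 is a dead state reached once `yxy` has occurred; every other state accepts. q0 means no part of `yxy` is currently matched.
With 4 states:
        x   y  
>* q0   q0  q1 
 * q1   q2  q1 
 * q2   q0  q3 
   q3   q3  q3 
(> = start, * = accepting)

start=q0; accept=q0,q1,q2; q0-x->q0; q0-y->q1; q1-x->q2; q1-y->q1; q2-x->q0; q2-y->q3; q3-x->q3; q3-y->q3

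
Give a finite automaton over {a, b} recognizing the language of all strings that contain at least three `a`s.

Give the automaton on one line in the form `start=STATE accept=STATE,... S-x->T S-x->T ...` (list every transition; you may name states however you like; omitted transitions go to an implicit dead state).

start=q0 accept=q3,q4 q0-a->q1 q0-b->q0 q1-a->q2 q1-b->q1 q2-a->q3 q2-b->q2 q3-a->q4 q3-b->q3 q4-a->q4 q4-b->q4

Count `a`s, saturating at 4: states q0 through q3 mean 0 through 3 `a`s seen; q4 means more than 3. Each `a` increments (capped at q4); other symbols loop. Accept from {q3, q4}.
5 states suffice.
        a   b  
>  q0   q1  q0 
   q1   q2  q1 
   q2   q3  q2 
 * q3   q4  q3 
 * q4   q4  q4 
(> = start, * = accepting)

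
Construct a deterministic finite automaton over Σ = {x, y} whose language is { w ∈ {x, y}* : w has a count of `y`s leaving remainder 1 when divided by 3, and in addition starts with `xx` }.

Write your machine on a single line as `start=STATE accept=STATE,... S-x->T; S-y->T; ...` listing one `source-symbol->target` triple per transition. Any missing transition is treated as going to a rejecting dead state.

start=q0; accept=q4; q0-x->q1; q0-y->q2; q1-x->q3; q1-y->q2; q2-x->q2; q2-y->q2; q3-x->q3; q3-y->q4; q4-x->q4; q4-y->q5; q5-x->q5; q5-y->q3

Run two small machines in parallel and take their product. One (3 states) tracks the count of `y`s modulo 3; the other (4 states) tracks whether the input so far still matches the prefix `xx`. Each combined state is a pair, one component from each; accept when both components accept. Minimizing collapses redundant product states.
6 states suffice.
        x   y  
>  q0   q1  q2 
   q1   q3  q2 
   q2   q2  q2 
   q3   q3  q4 
 * q4   q4  q5 
   q5   q5  q3 
(> = start, * = accepting)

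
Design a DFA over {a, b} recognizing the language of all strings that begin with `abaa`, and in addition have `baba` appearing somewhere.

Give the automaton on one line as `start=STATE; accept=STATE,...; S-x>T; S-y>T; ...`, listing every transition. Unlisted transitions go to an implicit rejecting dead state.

start=q0; accept=q13; q0-a>q1; q0-b>q2; q1-a>q3; q1-b>q4; q2-a>q5; q2-b>q2; q3-a>q3; q3-b>q2; q4-a>q6; q4-b>q2; q5-a>q3; q5-b>q7; q6-a>q8; q6-b>q7; q7-a>q9; q7-b>q2; q8-a>q8; q8-b>q10; q9-a>q9; q9-b>q9; q10-a>q11; q10-b>q10; q11-a>q8; q11-b>q12; q12-a>q13; q12-b>q10; q13-a>q13; q13-b>q13

Run two small machines in parallel and take their product. The first has 6 states tracking whether the input so far still matches the prefix `abaa`; the second has 5 states tracking whether and how much of `baba` has been seen. A product state is a pair (one from each), accepting exactly when both do.
A 14-state machine:
          a    b  
>  q0     q1   q2 
   q1     q3   q4 
   q2     q5   q2 
   q3     q3   q2 
   q4     q6   q2 
   q5     q3   q7 
   q6     q8   q7 
   q7     q9   q2 
   q8     q8  q10 
   q9     q9   q9 
   q10   q11  q10 
   q11    q8  q12 
   q12   q13  q10 
 * q13   q13  q13 
(> = start, * = accepting)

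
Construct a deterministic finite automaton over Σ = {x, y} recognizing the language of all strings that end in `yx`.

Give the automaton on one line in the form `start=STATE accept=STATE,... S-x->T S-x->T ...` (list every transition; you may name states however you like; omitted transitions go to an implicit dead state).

start=s0 accept=s2 s0-x->s0 s0-y->s1 s1-x->s2 s1-y->s1 s2-x->s0 s2-y->s1

Remember how much of `yx` the current input suffix matches. State s0 means no match yet; s1 means the last symbol is `y`; s2 means the last 2 symbols are `yx`. Only s2 accepts. On a mismatch, fall back to the longest proper suffix that is still a prefix of `yx`.
With 3 states:
        x   y  
>  s0   s0  s1 
   s1   s2  s1 
 * s2   s0  s1 
(> = start, * = accepting)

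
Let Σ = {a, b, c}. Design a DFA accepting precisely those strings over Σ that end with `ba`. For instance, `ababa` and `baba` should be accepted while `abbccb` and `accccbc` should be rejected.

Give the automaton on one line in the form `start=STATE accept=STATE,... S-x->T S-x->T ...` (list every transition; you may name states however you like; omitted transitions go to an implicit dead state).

start=q0 accept=q2 q0-a->q0 q0-b->q1 q0-c->q0 q1-a->q2 q1-b->q1 q1-c->q0 q2-a->q0 q2-b->q1 q2-c->q0

Remember how much of `ba` the current input suffix matches. State q0 means no match yet; q1 means the last symbol is `b`; q2 means the last 2 symbols are `ba`. Only q2 accepts. On a mismatch, fall back to the longest proper suffix that is still a prefix of `ba`.
A 3-state machine:
        a   b   c  
>  q0   q0  q1  q0 
   q1   q2  q1  q0 
 * q2   q0  q1  q0 
(> = start, * = accepting)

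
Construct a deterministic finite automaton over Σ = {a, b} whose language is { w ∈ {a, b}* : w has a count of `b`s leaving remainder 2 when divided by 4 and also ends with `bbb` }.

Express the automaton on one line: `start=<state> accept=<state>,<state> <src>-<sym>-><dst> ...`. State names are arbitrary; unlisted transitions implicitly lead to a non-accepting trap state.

Build one automaton per condition and run them in lockstep. The first has 4 states tracking the count of `b`s modulo 4; the second has 4 states tracking how much of the suffix `bbb` has currently been matched. A product state is a pair (one from each), accepting exactly when both do.
16 states suffice.
          a    b  
>  q0     q0   q1 
   q1     q2   q3 
   q2     q2   q4 
   q3     q5   q6 
   q4     q5   q7 
   q5     q5   q8 
   q6     q9  q10 
   q7     q9  q10 
   q8     q9  q11 
   q9     q9  q12 
   q10    q0  q13 
   q11    q0  q13 
   q12    q0  q14 
   q13    q2  q15 
   q14    q2  q15 
 * q15    q5   q6 
(> = start, * = accepting)

start=q0 accept=q15 q0-a->q0 q0-b->q1 q1-a->q2 q1-b->q3 q2-a->q2 q2-b->q4 q3-a->q5 q3-b->q6 q4-a->q5 q4-b->q7 q5-a->q5 q5-b->q8 q6-a->q9 q6-b->q10 q7-a->q9 q7-b->q10 q8-a->q9 q8-b->q11 q9-a->q9 q9-b->q12 q10-a->q0 q10-b->q13 q11-a->q0 q11-b->q13 q12-a->q0 q12-b->q14 q13-a->q2 q13-b->q15 q14-a->q2 q14-b->q15 q15-a->q5 q15-b->q6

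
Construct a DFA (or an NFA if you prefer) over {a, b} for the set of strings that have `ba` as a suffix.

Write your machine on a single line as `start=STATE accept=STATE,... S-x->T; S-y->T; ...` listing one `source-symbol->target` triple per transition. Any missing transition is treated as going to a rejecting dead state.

Let each state record the length of the longest suffix of the input read so far that is also a prefix of `ba`. q1 means the last symbol is `b`; q2 means the last 2 symbols are `ba`. Accept only at q2, where the string currently ends in `ba`.
With 3 states:
        a   b  
>  q0   q0  q1 
   q1   q2  q1 
 * q2   q0  q1 
(> = start, * = accepting)

start=q0; accept=q2; q0-a->q0; q0-b->q1; q1-a->q2; q1-b->q1; q2-a->q0; q2-b->q1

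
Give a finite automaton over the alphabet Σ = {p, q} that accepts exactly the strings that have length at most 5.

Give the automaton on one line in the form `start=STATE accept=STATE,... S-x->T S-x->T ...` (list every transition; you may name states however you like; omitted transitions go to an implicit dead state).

start=S0 accept=S0,S1,S2,S3,S4,S5 S0-p->S1 S0-q->S1 S1-p->S2 S1-q->S2 S2-p->S3 S2-q->S3 S3-p->S4 S3-q->S4 S4-p->S5 S4-q->S5 S5-p->S6 S5-q->S6 S6-p->S6 S6-q->S6

We only need to distinguish lengths 0, 1, …, 5, and '>5'. Chain S0 → S1 → S2 → S3 → S4 → S5 → S6 on every symbol, with S6 looping. Accepting states: {S0, S1, S2, S3, S4, S5}.
With 7 states:
        p   q  
>* S0   S1  S1 
 * S1   S2  S2 
 * S2   S3  S3 
 * S3   S4  S4 
 * S4   S5  S5 
 * S5   S6  S6 
   S6   S6  S6 
(> = start, * = accepting)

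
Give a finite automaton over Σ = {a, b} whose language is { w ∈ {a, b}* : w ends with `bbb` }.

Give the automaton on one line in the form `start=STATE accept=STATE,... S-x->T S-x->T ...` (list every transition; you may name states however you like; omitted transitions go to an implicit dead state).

Let each state record the length of the longest suffix of the input read so far that is also a prefix of `bbb`. q1 means the last symbol is `b`; q2 means the last 2 symbols are `bb`; q3 means the last 3 symbols are `bbb`. Accept only at q3, where the string currently ends in `bbb`.
With 4 states:
        a   b  
>  q0   q0  q1 
   q1   q0  q2 
   q2   q0  q3 
 * q3   q0  q3 
(> = start, * = accepting)

start=q0 accept=q3 q0-a->q0 q0-b->q1 q1-a->q0 q1-b->q2 q2-a->q0 q2-b->q3 q3-a->q0 q3-b->q3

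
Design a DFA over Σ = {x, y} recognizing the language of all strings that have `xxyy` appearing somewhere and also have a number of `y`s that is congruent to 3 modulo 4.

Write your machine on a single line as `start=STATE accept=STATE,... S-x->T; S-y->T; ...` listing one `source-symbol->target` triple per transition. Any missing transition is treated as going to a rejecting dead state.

start=q0; accept=q14; q0-x->q1; q0-y->q2; q1-x->q3; q1-y->q2; q2-x->q4; q2-y->q5; q3-x->q3; q3-y->q6; q4-x->q7; q4-y->q5; q5-x->q8; q5-y->q9; q6-x->q4; q6-y->q10; q7-x->q7; q7-y->q11; q8-x->q12; q8-y->q9; q9-x->q13; q9-y->q0; q10-x->q10; q10-y->q14; q11-x->q8; q11-y->q14; q12-x->q12; q12-y->q15; q13-x->q16; q13-y->q0; q14-x->q14; q14-y->q17; q15-x->q13; q15-y->q17; q16-x->q16; q16-y->q18; q17-x->q17; q17-y->q19; q18-x->q1; q18-y->q19; q19-x->q19; q19-y->q10

Handle the two conditions separately and then intersect. One (5 states) tracks whether and how much of `xxyy` has been seen; the other (4 states) tracks the count of `y`s modulo 4. Each combined state is a pair, one component from each; accept when both components accept.
          x    y  
>  q0     q1   q2 
   q1     q3   q2 
   q2     q4   q5 
   q3     q3   q6 
   q4     q7   q5 
   q5     q8   q9 
   q6     q4  q10 
   q7     q7  q11 
   q8    q12   q9 
   q9    q13   q0 
   q10   q10  q14 
   q11    q8  q14 
   q12   q12  q15 
   q13   q16   q0 
 * q14   q14  q17 
   q15   q13  q17 
   q16   q16  q18 
   q17   q17  q19 
   q18    q1  q19 
   q19   q19  q10 
(> = start, * = accepting)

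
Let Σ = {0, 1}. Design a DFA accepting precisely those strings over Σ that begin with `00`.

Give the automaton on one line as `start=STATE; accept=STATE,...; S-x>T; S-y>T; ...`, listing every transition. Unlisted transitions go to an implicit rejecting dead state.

Check the first 2 symbols one by one: A through B record how many have matched `00` so far; any wrong symbol goes to the dead state D. After all 2 match we enter the accepting sink C.
A 4-state machine:
       0  1 
>  A   B  D 
   B   C  D 
 * C   C  C 
   D   D  D 
(> = start, * = accepting)

start=A; accept=C; A-0>B; A-1>D; B-0>C; B-1>D; C-0>C; C-1>C; D-0>D; D-1>D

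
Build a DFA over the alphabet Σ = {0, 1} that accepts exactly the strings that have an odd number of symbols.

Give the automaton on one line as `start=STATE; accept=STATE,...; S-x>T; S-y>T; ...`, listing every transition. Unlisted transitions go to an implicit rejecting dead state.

Only the length mod 2 matters, so use a 2-cycle: from any state, every input symbol moves to the next state, wrapping B back to A. Mark B accepting.
2 states suffice.
       0  1 
>  A   B  B 
 * B   A  A 
(> = start, * = accepting)

start=A; accept=B; A-0>B; A-1>B; B-0>A; B-1>A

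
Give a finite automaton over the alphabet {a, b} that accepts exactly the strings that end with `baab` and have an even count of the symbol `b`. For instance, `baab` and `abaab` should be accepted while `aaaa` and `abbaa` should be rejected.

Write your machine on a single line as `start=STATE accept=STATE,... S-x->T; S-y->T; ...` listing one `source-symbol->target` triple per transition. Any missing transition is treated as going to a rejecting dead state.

Build one automaton per condition and run them in lockstep. One (5 states) tracks how much of the suffix `baab` has currently been matched; the other (2 states) tracks the count of `b`s modulo 2. Each combined state is a pair, one component from each; accept when both components accept.
A 10-state machine:
        a   b  
>  S0   S0  S1 
   S1   S2  S3 
   S2   S4  S3 
   S3   S5  S1 
   S4   S6  S7 
   S5   S8  S1 
   S6   S6  S3 
 * S7   S5  S1 
   S8   S0  S9 
   S9   S2  S3 
(> = start, * = accepting)

start=S0; accept=S7; S0-a->S0; S0-b->S1; S1-a->S2; S1-b->S3; S2-a->S4; S2-b->S3; S3-a->S5; S3-b->S1; S4-a->S6; S4-b->S7; S5-a->S8; S5-b->S1; S6-a->S6; S6-b->S3; S7-a->S5; S7-b->S1; S8-a->S0; S8-b->S9; S9-a->S2; S9-b->S3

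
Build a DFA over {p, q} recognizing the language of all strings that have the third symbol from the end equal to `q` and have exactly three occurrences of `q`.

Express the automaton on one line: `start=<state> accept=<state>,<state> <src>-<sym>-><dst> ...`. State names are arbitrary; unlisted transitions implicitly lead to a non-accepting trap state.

Handle the two conditions separately and then intersect. The first has 15 states tracking the last 3 symbols read; the second has 5 states tracking the count of `q`s, saturating at 4. A product state is a pair (one from each), accepting exactly when both do. After merging equivalent states the machine shrinks.
A 15-state machine:
          p    q  
>  S0     S0   S1 
   S1     S2   S3 
   S2     S2   S4 
   S3     S5   S6 
   S4     S5   S7 
   S5     S8   S9 
 * S6    S10  S11 
   S7    S10  S11 
   S8     S8  S12 
 * S9    S13  S11 
 * S10   S14  S11 
   S11   S11  S11 
   S12   S13  S11 
   S13   S14  S11 
 * S14   S11  S11 
(> = start, * = accepting)

start=S0 accept=S6,S9,S10,S14 S0-p->S0 S0-q->S1 S1-p->S2 S1-q->S3 S2-p->S2 S2-q->S4 S3-p->S5 S3-q->S6 S4-p->S5 S4-q->S7 S5-p->S8 S5-q->S9 S6-p->S10 S6-q->S11 S7-p->S10 S7-q->S11 S8-p->S8 S8-q->S12 S9-p->S13 S9-q->S11 S10-p->S14 S10-q->S11 S11-p->S11 S11-q->S11 S12-p->S13 S12-q->S11 S13-p->S14 S13-q->S11 S14-p->S11 S14-q->S11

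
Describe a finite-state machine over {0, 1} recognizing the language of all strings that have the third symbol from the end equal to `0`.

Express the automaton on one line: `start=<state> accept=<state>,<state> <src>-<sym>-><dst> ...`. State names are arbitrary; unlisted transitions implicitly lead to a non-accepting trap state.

start=S0 accept=S7,S8,S9,S10 S0-0->S1 S0-1->S2 S1-0->S3 S1-1->S4 S2-0->S5 S2-1->S6 S3-0->S7 S3-1->S8 S4-0->S9 S4-1->S10 S5-0->S11 S5-1->S12 S6-0->S13 S6-1->S14 S7-0->S7 S7-1->S8 S8-0->S9 S8-1->S10 S9-0->S11 S9-1->S12 S10-0->S13 S10-1->S14 S11-0->S7 S11-1->S8 S12-0->S9 S12-1->S10 S13-0->S11 S13-1->S12 S14-0->S13 S14-1->S14

A DFA must remember the last 3 symbols (since which symbol is third-to-last isn't known until the input ends). Use one state per possible window of the last ≤3 symbols; accept from those whose window starts with `0`.
With 15 states:
          0    1  
>  S0     S1   S2 
   S1     S3   S4 
   S2     S5   S6 
   S3     S7   S8 
   S4     S9  S10 
   S5    S11  S12 
   S6    S13  S14 
 * S7     S7   S8 
 * S8     S9  S10 
 * S9    S11  S12 
 * S10   S13  S14 
   S11    S7   S8 
   S12    S9  S10 
   S13   S11  S12 
   S14   S13  S14 
(> = start, * = accepting)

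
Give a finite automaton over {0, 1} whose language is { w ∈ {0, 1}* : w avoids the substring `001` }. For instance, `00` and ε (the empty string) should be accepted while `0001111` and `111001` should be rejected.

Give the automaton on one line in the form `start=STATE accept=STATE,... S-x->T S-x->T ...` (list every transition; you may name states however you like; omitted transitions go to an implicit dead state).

This is the complement of 'contains `001`'. Use the same substring-matching states — S0 through S3 holding how much of `001` has just been matched — but flip the accepting set: everything except the trap S3 accepts.
        0   1  
>* S0   S1  S0 
 * S1   S2  S0 
 * S2   S2  S3 
   S3   S3  S3 
(> = start, * = accepting)

start=S0 accept=S0,S1,S2 S0-0->S1 S0-1->S0 S1-0->S2 S1-1->S0 S2-0->S2 S2-1->S3 S3-0->S3 S3-1->S3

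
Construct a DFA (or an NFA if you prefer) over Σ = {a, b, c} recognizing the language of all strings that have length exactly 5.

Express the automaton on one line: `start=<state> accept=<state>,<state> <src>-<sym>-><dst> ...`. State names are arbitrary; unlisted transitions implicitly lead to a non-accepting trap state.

Count input length up to 6: every symbol moves from S0 toward S6, which means 'more than 5' and absorbs. Accept from {S5}.
With 7 states:
        a   b   c  
>  S0   S1  S1  S1 
   S1   S2  S2  S2 
   S2   S3  S3  S3 
   S3   S4  S4  S4 
   S4   S5  S5  S5 
 * S5   S6  S6  S6 
   S6   S6  S6  S6 
(> = start, * = accepting)

start=S0 accept=S5 S0-a->S1 S0-b->S1 S0-c->S1 S1-a->S2 S1-b->S2 S1-c->S2 S2-a->S3 S2-b->S3 S2-c->S3 S3-a->S4 S3-b->S4 S3-c->S4 S4-a->S5 S4-b->S5 S4-c->S5 S5-a->S6 S5-b->S6 S5-c->S6 S6-a->S6 S6-b->S6 S6-c->S6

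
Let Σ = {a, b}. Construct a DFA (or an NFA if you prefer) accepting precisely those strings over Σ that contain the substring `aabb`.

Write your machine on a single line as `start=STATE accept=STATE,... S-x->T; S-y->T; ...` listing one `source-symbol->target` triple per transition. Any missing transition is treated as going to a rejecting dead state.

States S0..S3 record the length of the longest prefix of `aabb` that matches the current input suffix. Reaching S4 means `aabb` has been seen, and we stay there forever. Accept from S4.
5 states suffice.
        a   b  
>  S0   S1  S0 
   S1   S2  S0 
   S2   S2  S3 
   S3   S1  S4 
 * S4   S4  S4 
(> = start, * = accepting)

start=S0; accept=S4; S0-a->S1; S0-b->S0; S1-a->S2; S1-b->S0; S2-a->S2; S2-b->S3; S3-a->S1; S3-b->S4; S4-a->S4; S4-b->S4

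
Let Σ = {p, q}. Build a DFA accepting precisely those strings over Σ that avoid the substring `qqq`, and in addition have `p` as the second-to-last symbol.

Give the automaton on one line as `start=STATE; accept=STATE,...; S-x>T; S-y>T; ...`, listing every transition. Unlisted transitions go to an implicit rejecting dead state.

Build one automaton per condition and run them in lockstep. The first has 4 states tracking partial matches of the forbidden pattern `qqq`; the second has 7 states tracking the last 2 symbols read. A product state is a pair (one from each), accepting exactly when both do. After merging equivalent states the machine shrinks.
With 7 states:
       p  q 
>  A   B  C 
   B   D  E 
   C   B  F 
 * D   D  E 
 * E   B  F 
   F   B  G 
   G   G  G 
(> = start, * = accepting)

start=A; accept=D,E; A-p>B; A-q>C; B-p>D; B-q>E; C-p>B; C-q>F; D-p>D; D-q>E; E-p>B; E-q>F; F-p>B; F-q>G; G-p>G; G-q>G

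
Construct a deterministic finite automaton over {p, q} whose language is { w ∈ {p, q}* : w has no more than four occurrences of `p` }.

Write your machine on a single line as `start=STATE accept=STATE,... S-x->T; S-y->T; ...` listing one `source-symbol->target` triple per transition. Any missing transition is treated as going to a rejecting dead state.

Only the number of `p`s matters, and only up to 5. Make a chain s0 → s1 → s2 → s3 → s4 → s5 advanced by each `p` (with s5 absorbing); every other symbol self-loops. The accepting set is {s0, s1, s2, s3, s4}.
With 6 states:
        p   q  
>* s0   s1  s0 
 * s1   s2  s1 
 * s2   s3  s2 
 * s3   s4  s3 
 * s4   s5  s4 
   s5   s5  s5 
(> = start, * = accepting)

start=s0; accept=s0,s1,s2,s3,s4; s0-p->s1; s0-q->s0; s1-p->s2; s1-q->s1; s2-p->s3; s2-q->s2; s3-p->s4; s3-q->s3; s4-p->s5; s4-q->s4; s5-p->s5; s5-q->s5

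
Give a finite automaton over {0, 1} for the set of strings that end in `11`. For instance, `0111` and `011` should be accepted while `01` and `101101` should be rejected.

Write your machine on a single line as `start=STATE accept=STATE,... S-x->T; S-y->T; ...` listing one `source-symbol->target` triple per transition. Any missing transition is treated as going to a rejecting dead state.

start=q0; accept=q2; q0-0->q0; q0-1->q1; q1-0->q0; q1-1->q2; q2-0->q0; q2-1->q2

Let each state record the length of the longest suffix of the input read so far that is also a prefix of `11`. q1 means the last symbol is `1`; q2 means the last 2 symbols are `11`. Accept only at q2, where the string currently ends in `11`.
With 3 states:
        0   1  
>  q0   q0  q1 
   q1   q0  q2 
 * q2   q0  q2 
(> = start, * = accepting)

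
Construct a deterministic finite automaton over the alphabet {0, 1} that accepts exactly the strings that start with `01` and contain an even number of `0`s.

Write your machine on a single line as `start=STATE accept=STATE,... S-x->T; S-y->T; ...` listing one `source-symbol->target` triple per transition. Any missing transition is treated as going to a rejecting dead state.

start=s0; accept=s5; s0-0->s1; s0-1->s2; s1-0->s2; s1-1->s3; s2-0->s4; s2-1->s2; s3-0->s5; s3-1->s3; s4-0->s2; s4-1->s4; s5-0->s3; s5-1->s5

Handle the two conditions separately and then intersect. One (4 states) tracks whether the input so far still matches the prefix `01`; the other (2 states) tracks the count of `0`s modulo 2. Each combined state is a pair, one component from each; accept when both components accept.
A 6-state machine:
        0   1  
>  s0   s1  s2 
   s1   s2  s3 
   s2   s4  s2 
   s3   s5  s3 
   s4   s2  s4 
 * s5   s3  s5 
(> = start, * = accepting)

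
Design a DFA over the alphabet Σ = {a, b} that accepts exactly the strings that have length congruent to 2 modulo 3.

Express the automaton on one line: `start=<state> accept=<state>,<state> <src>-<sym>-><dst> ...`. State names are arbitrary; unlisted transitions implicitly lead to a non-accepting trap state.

start=s0 accept=s2 s0-a->s1 s0-b->s1 s1-a->s2 s1-b->s2 s2-a->s0 s2-b->s0

Count input length modulo 3: every symbol advances one step around the cycle s0 → s1 → s2 → s0. Accept at s2.
3 states suffice.
        a   b  
>  s0   s1  s1 
   s1   s2  s2 
 * s2   s0  s0 
(> = start, * = accepting)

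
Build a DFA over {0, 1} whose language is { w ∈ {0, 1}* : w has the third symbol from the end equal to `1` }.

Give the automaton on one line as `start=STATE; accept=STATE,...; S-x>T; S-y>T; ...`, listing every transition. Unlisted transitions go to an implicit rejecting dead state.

start=S0; accept=S11,S12,S13,S14; S0-0>S1; S0-1>S2; S1-0>S3; S1-1>S4; S2-0>S5; S2-1>S6; S3-0>S7; S3-1>S8; S4-0>S9; S4-1>S10; S5-0>S11; S5-1>S12; S6-0>S13; S6-1>S14; S7-0>S7; S7-1>S8; S8-0>S9; S8-1>S10; S9-0>S11; S9-1>S12; S10-0>S13; S10-1>S14; S11-0>S7; S11-1>S8; S12-0>S9; S12-1>S10; S13-0>S11; S13-1>S12; S14-0>S13; S14-1>S14

A DFA must remember the last 3 symbols (since which symbol is third-to-last isn't known until the input ends). Use one state per possible window of the last ≤3 symbols; accept from those whose window starts with `1`.
With 15 states:
          0    1  
>  S0     S1   S2 
   S1     S3   S4 
   S2     S5   S6 
   S3     S7   S8 
   S4     S9  S10 
   S5    S11  S12 
   S6    S13  S14 
   S7     S7   S8 
   S8     S9  S10 
   S9    S11  S12 
   S10   S13  S14 
 * S11    S7   S8 
 * S12    S9  S10 
 * S13   S11  S12 
 * S14   S13  S14 
(> = start, * = accepting)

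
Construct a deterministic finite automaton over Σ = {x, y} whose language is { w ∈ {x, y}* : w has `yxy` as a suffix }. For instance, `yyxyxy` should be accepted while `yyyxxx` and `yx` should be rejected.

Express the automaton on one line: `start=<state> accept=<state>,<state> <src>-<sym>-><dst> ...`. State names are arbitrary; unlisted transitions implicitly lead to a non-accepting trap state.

start=A accept=D A-x->A A-y->B B-x->C B-y->B C-x->A C-y->D D-x->C D-y->B

Remember how much of `yxy` the current input suffix matches. State A means no match yet; B means the last symbol is `y`; C means the last 2 symbols are `yx`; D means the last 3 symbols are `yxy`. Only D accepts. On a mismatch, fall back to the longest proper suffix that is still a prefix of `yxy`.
With 4 states:
       x  y 
>  A   A  B 
   B   C  B 
   C   A  D 
 * D   C  B 
(> = start, * = accepting)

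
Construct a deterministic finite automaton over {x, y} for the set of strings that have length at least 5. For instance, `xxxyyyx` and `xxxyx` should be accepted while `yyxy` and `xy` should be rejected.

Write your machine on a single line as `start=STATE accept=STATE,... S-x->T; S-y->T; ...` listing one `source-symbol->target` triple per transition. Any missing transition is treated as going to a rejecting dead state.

start=q0; accept=q5,q6; q0-x->q1; q0-y->q1; q1-x->q2; q1-y->q2; q2-x->q3; q2-y->q3; q3-x->q4; q3-y->q4; q4-x->q5; q4-y->q5; q5-x->q6; q5-y->q6; q6-x->q6; q6-y->q6

We only need to distinguish lengths 0, 1, …, 5, and '>5'. Chain q0 → q1 → q2 → q3 → q4 → q5 → q6 on every symbol, with q6 looping. Accepting states: {q5, q6}.
With 7 states:
        x   y  
>  q0   q1  q1 
   q1   q2  q2 
   q2   q3  q3 
   q3   q4  q4 
   q4   q5  q5 
 * q5   q6  q6 
 * q6   q6  q6 
(> = start, * = accepting)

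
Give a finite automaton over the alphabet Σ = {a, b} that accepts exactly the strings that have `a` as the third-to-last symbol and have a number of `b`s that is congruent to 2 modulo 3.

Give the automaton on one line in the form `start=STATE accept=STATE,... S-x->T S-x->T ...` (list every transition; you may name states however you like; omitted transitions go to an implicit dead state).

start=S0 accept=S6,S10,S11,S13 S0-a->S1 S0-b->S2 S1-a->S1 S1-b->S3 S2-a->S4 S2-b->S5 S3-a->S4 S3-b->S6 S4-a->S7 S4-b->S8 S5-a->S9 S5-b->S0 S6-a->S9 S6-b->S0 S7-a->S7 S7-b->S10 S8-a->S11 S8-b->S0 S9-a->S12 S9-b->S0 S10-a->S11 S10-b->S0 S11-a->S12 S11-b->S0 S12-a->S13 S12-b->S0 S13-a->S13 S13-b->S0

Build one automaton per condition and run them in lockstep. The first has 15 states tracking the last 3 symbols read; the second has 3 states tracking the count of `b`s modulo 3. A product state is a pair (one from each), accepting exactly when both do. After merging equivalent states the machine shrinks.
          a    b  
>  S0     S1   S2 
   S1     S1   S3 
   S2     S4   S5 
   S3     S4   S6 
   S4     S7   S8 
   S5     S9   S0 
 * S6     S9   S0 
   S7     S7  S10 
   S8    S11   S0 
   S9    S12   S0 
 * S10   S11   S0 
 * S11   S12   S0 
   S12   S13   S0 
 * S13   S13   S0 
(> = start, * = accepting)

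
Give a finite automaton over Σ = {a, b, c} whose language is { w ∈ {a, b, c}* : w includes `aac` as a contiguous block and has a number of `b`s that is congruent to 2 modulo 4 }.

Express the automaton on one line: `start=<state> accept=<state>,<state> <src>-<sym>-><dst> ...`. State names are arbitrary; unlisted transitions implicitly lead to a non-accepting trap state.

Build one automaton per condition and run them in lockstep. The first has 4 states tracking whether and how much of `aac` has been seen; the second has 4 states tracking the count of `b`s modulo 4. A product state is a pair (one from each), accepting exactly when both do.
A 16-state machine:
          a    b    c  
>  S0     S1   S2   S0 
   S1     S3   S2   S0 
   S2     S4   S5   S2 
   S3     S3   S2   S6 
   S4     S7   S5   S2 
   S5     S8   S9   S5 
   S6     S6  S10   S6 
   S7     S7   S5  S10 
   S8    S11   S9   S5 
   S9    S12   S0   S9 
   S10   S10  S13  S10 
   S11   S11   S9  S13 
   S12   S14   S0   S9 
 * S13   S13  S15  S13 
   S14   S14   S0  S15 
   S15   S15   S6  S15 
(> = start, * = accepting)

start=S0 accept=S13 S0-a->S1 S0-b->S2 S0-c->S0 S1-a->S3 S1-b->S2 S1-c->S0 S2-a->S4 S2-b->S5 S2-c->S2 S3-a->S3 S3-b->S2 S3-c->S6 S4-a->S7 S4-b->S5 S4-c->S2 S5-a->S8 S5-b->S9 S5-c->S5 S6-a->S6 S6-b->S10 S6-c->S6 S7-a->S7 S7-b->S5 S7-c->S10 S8-a->S11 S8-b->S9 S8-c->S5 S9-a->S12 S9-b->S0 S9-c->S9 S10-a->S10 S10-b->S13 S10-c->S10 S11-a->S11 S11-b->S9 S11-c->S13 S12-a->S14 S12-b->S0 S12-c->S9 S13-a->S13 S13-b->S15 S13-c->S13 S14-a->S14 S14-b->S0 S14-c->S15 S15-a->S15 S15-b->S6 S15-c->S15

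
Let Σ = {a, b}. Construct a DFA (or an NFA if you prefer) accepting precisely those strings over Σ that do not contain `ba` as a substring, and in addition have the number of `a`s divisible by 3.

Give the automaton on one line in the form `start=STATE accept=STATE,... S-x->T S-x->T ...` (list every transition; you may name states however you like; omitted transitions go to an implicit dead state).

start=s0 accept=s0,s2 s0-a->s1 s0-b->s2 s1-a->s3 s1-b->s4 s2-a->s4 s2-b->s2 s3-a->s0 s3-b->s4 s4-a->s4 s4-b->s4

Handle the two conditions separately and then intersect. One (3 states) tracks partial matches of the forbidden pattern `ba`; the other (3 states) tracks the count of `a`s modulo 3. Each combined state is a pair, one component from each; accept when both components accept. Minimizing collapses redundant product states.
A 5-state machine:
        a   b  
>* s0   s1  s2 
   s1   s3  s4 
 * s2   s4  s2 
   s3   s0  s4 
   s4   s4  s4 
(> = start, * = accepting)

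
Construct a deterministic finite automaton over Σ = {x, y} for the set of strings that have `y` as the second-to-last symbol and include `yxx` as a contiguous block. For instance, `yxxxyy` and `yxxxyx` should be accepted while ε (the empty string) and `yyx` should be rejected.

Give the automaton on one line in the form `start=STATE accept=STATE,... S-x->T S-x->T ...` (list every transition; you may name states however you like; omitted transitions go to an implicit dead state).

start=q0 accept=q5,q6 q0-x->q0 q0-y->q1 q1-x->q2 q1-y->q1 q2-x->q3 q2-y->q1 q3-x->q3 q3-y->q4 q4-x->q5 q4-y->q6 q5-x->q3 q5-y->q4 q6-x->q5 q6-y->q6

Handle the two conditions separately and then intersect. The first has 7 states tracking the last 2 symbols read; the second has 4 states tracking whether and how much of `yxx` has been seen. A product state is a pair (one from each), accepting exactly when both do. Minimizing collapses redundant product states.
With 7 states:
        x   y  
>  q0   q0  q1 
   q1   q2  q1 
   q2   q3  q1 
   q3   q3  q4 
   q4   q5  q6 
 * q5   q3  q4 
 * q6   q5  q6 
(> = start, * = accepting)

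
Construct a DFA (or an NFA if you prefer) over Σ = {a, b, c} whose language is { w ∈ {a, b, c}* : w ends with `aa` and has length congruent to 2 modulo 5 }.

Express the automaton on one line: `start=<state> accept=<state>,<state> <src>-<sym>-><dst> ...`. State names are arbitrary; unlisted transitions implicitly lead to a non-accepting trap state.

start=s0 accept=s3 s0-a->s1 s0-b->s2 s0-c->s2 s1-a->s3 s1-b->s4 s1-c->s4 s2-a->s4 s2-b->s4 s2-c->s4 s3-a->s5 s3-b->s5 s3-c->s5 s4-a->s5 s4-b->s5 s4-c->s5 s5-a->s6 s5-b->s6 s5-c->s6 s6-a->s0 s6-b->s0 s6-c->s0

Run two small machines in parallel and take their product. The first has 3 states tracking how much of the suffix `aa` has currently been matched; the second has 5 states tracking the input length modulo 5. A product state is a pair (one from each), accepting exactly when both do. After merging equivalent states the machine shrinks.
With 7 states:
        a   b   c  
>  s0   s1  s2  s2 
   s1   s3  s4  s4 
   s2   s4  s4  s4 
 * s3   s5  s5  s5 
   s4   s5  s5  s5 
   s5   s6  s6  s6 
   s6   s0  s0  s0 
(> = start, * = accepting)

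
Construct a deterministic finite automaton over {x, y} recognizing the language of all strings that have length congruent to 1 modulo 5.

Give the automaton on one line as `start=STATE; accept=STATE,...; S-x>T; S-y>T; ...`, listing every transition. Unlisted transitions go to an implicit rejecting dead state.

start=q0; accept=q1; q0-x>q1; q0-y>q1; q1-x>q2; q1-y>q2; q2-x>q3; q2-y>q3; q3-x>q4; q3-y>q4; q4-x>q0; q4-y>q0

Only the length mod 5 matters, so use a 5-cycle: from any state, every input symbol moves to the next state, wrapping q4 back to q0. Mark q1 accepting.
        x   y  
>  q0   q1  q1 
 * q1   q2  q2 
   q2   q3  q3 
   q3   q4  q4 
   q4   q0  q0 
(> = start, * = accepting)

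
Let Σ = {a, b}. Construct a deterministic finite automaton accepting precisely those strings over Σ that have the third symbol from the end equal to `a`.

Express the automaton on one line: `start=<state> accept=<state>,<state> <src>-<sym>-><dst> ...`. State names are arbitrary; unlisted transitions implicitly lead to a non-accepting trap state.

start=s0 accept=s7,s8,s9,s10 s0-a->s1 s0-b->s2 s1-a->s3 s1-b->s4 s2-a->s5 s2-b->s6 s3-a->s7 s3-b->s8 s4-a->s9 s4-b->s10 s5-a->s11 s5-b->s12 s6-a->s13 s6-b->s14 s7-a->s7 s7-b->s8 s8-a->s9 s8-b->s10 s9-a->s11 s9-b->s12 s10-a->s13 s10-b->s14 s11-a->s7 s11-b->s8 s12-a->s9 s12-b->s10 s13-a->s11 s13-b->s12 s14-a->s13 s14-b->s14

Because acceptance depends on a position counted from the end, the machine has to buffer the most recent 3 symbols. Make each state the string of the last up-to-3 symbols read; on input `x` shift the window left and append `x`. Accept when the buffered window has length 3 and begins with `a`.
With 15 states:
          a    b  
>  s0     s1   s2 
   s1     s3   s4 
   s2     s5   s6 
   s3     s7   s8 
   s4     s9  s10 
   s5    s11  s12 
   s6    s13  s14 
 * s7     s7   s8 
 * s8     s9  s10 
 * s9    s11  s12 
 * s10   s13  s14 
   s11    s7   s8 
   s12    s9  s10 
   s13   s11  s12 
   s14   s13  s14 
(> = start, * = accepting)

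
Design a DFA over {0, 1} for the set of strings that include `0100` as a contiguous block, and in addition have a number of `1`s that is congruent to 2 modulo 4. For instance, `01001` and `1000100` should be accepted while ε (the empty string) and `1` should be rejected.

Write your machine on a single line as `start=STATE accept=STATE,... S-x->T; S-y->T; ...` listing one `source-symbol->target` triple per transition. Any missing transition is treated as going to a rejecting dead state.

start=q0; accept=q14; q0-0->q1; q0-1->q2; q1-0->q1; q1-1->q3; q2-0->q4; q2-1->q5; q3-0->q6; q3-1->q5; q4-0->q4; q4-1->q7; q5-0->q8; q5-1->q9; q6-0->q10; q6-1->q7; q7-0->q11; q7-1->q9; q8-0->q8; q8-1->q12; q9-0->q13; q9-1->q0; q10-0->q10; q10-1->q14; q11-0->q14; q11-1->q12; q12-0->q15; q12-1->q0; q13-0->q13; q13-1->q16; q14-0->q14; q14-1->q17; q15-0->q17; q15-1->q16; q16-0->q18; q16-1->q2; q17-0->q17; q17-1->q19; q18-0->q19; q18-1->q3; q19-0->q19; q19-1->q10

Handle the two conditions separately and then intersect. The first has 5 states tracking whether and how much of `0100` has been seen; the second has 4 states tracking the count of `1`s modulo 4. A product state is a pair (one from each), accepting exactly when both do.
20 states suffice.
          0    1  
>  q0     q1   q2 
   q1     q1   q3 
   q2     q4   q5 
   q3     q6   q5 
   q4     q4   q7 
   q5     q8   q9 
   q6    q10   q7 
   q7    q11   q9 
   q8     q8  q12 
   q9    q13   q0 
   q10   q10  q14 
   q11   q14  q12 
   q12   q15   q0 
   q13   q13  q16 
 * q14   q14  q17 
   q15   q17  q16 
   q16   q18   q2 
   q17   q17  q19 
   q18   q19   q3 
   q19   q19  q10 
(> = start, * = accepting)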